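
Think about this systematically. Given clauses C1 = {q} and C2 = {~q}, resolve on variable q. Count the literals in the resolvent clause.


Remove q from C1 and ~q from C2.
C1 remainder: {}
C2 remainder: {}
Union (resolvent): {} (empty clause)
Resolvent has 0 literal(s).

0


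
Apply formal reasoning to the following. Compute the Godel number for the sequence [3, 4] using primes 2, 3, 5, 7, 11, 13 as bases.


Encode each element as an exponent of the corresponding prime:
  2^3 = 8
  3^4 = 81
Product = 8 * 81 = 648

648


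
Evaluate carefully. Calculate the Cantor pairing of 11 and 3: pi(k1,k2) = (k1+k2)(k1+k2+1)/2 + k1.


k1 + k2 = 14
(k1+k2)(k1+k2+1)/2 = 14 * 15 / 2 = 105
pi = 105 + 11 = 116

116


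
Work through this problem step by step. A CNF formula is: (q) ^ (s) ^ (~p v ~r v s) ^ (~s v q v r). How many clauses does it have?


A CNF formula is a conjunction of clauses.
Clauses are separated by ^.
Counting the conjuncts: 4 clauses.

4


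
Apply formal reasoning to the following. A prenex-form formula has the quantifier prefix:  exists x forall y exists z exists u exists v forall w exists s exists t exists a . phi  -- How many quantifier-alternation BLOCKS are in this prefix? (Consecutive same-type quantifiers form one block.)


Quantifier-type sequence: E A E E E A E E E  (A=forall, E=exists)
Group into maximal same-type runs:
  Ex1 | Ax1 | Ex3 | Ax1 | Ex3
Number of blocks = 5

5


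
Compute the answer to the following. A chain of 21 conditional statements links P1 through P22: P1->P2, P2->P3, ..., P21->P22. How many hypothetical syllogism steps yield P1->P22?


With 21 implications in a chain connecting 22 propositions:
P1->P2, P2->P3, ..., P21->P22
Steps needed = (number of implications) - 1 = 21 - 1 = 20

20


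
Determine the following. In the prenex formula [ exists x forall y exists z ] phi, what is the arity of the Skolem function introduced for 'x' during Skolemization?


Quantifier prefix: exists x forall y exists z
'x' is existentially quantified at position 1.
No universal quantifiers precede it.
Skolem function arity = 0 (a Skolem constant)

0


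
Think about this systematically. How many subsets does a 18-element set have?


The power set of a set with n elements has 2^n elements.
|P(S)| = 2^18 = 262144

262144


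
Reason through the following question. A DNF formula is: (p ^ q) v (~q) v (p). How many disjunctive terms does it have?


A DNF formula is a disjunction of terms (conjunctions).
Terms are separated by v.
Counting the disjuncts: 3 terms.

3


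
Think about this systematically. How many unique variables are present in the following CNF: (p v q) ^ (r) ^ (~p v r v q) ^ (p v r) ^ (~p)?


Identify each variable that appears in the formula.
Variables found: p, q, r
Count = 3

3


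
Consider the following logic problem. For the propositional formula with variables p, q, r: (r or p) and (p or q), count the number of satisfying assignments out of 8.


Evaluate all 8 assignments for p, q, r:
p=0, q=0, r=0: 0
p=0, q=0, r=1: 0
p=0, q=1, r=0: 0
p=0, q=1, r=1: 1
p=1, q=0, r=0: 1
p=1, q=0, r=1: 1
p=1, q=1, r=0: 1
p=1, q=1, r=1: 1
Satisfying count = 5

5


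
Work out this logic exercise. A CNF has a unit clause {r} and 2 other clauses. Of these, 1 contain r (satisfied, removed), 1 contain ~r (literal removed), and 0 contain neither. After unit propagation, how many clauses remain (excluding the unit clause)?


Satisfied (removed): 1
Shortened (remain): 1
Unchanged (remain): 0
Remaining = 1 + 0 = 1

1


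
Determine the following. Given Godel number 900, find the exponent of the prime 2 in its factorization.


Factorize 900 by dividing by 2 repeatedly.
Division steps: 2 divides 900 exactly 2 time(s).
Exponent of 2 = 2

2


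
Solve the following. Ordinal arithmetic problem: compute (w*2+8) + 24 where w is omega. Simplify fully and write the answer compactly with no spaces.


Compute (w*2+8) + 24.
Ordinal + is associative but NOT commutative; for finite n>0, n + w = w but w + n stays w+n.
By associativity: (w*2+8) + 24 = w*2 + (8+24) = w*2+32.
Result = w*2+32

w*2+32


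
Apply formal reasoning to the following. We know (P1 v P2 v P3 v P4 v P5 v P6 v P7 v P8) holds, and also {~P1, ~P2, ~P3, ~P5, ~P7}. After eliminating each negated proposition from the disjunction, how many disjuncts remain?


Original disjuncts (8): P1, P2, P3, P4, P5, P6, P7, P8
Negated (eliminate): ~P1, ~P2, ~P3, ~P5, ~P7
Remaining disjuncts: P4, P6, P8
Count = 8 - 5 = 3

3


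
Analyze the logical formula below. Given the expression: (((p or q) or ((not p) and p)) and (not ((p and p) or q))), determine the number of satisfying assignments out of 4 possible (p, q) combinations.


Check all 4 assignments:
p=0, q=0: 0
p=0, q=1: 0
p=1, q=0: 0
p=1, q=1: 0
Count of True = 0

0


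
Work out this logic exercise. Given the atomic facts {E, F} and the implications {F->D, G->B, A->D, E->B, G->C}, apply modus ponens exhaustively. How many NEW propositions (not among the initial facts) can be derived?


Initial facts: {E, F}
Apply modus ponens to closure:
  F and F->D  =>  D
  E and E->B  =>  B
Final known: {B, D, E, F}
New propositions: {B, D}
Count = 2

2


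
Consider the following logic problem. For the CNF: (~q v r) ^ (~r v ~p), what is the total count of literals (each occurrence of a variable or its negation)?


Counting literals in each clause:
Clause 1: 2 literal(s)
Clause 2: 2 literal(s)
Total = 4

4


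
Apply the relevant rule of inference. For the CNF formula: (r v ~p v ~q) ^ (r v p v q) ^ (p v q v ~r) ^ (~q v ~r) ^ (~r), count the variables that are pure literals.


Check each variable for pure literal status:
p: mixed (not pure)
q: mixed (not pure)
r: mixed (not pure)
Pure literal count = 0

0


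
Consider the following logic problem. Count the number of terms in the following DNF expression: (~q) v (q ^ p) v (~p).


A DNF formula is a disjunction of terms (conjunctions).
Terms are separated by v.
Counting the disjuncts: 3 terms.

3


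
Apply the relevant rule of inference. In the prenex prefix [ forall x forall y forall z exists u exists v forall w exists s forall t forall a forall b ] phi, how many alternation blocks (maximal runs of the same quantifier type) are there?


Quantifier-type sequence: A A A E E A E A A A  (A=forall, E=exists)
Group into maximal same-type runs:
  Ax3 | Ex2 | Ax1 | Ex1 | Ax3
Number of blocks = 5

5


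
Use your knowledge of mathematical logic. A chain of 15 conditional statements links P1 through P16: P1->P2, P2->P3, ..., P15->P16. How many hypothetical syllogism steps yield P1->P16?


With 15 implications in a chain connecting 16 propositions:
P1->P2, P2->P3, ..., P15->P16
Steps needed = (number of implications) - 1 = 15 - 1 = 14

14


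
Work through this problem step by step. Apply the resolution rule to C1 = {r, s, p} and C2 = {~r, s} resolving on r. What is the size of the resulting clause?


Remove r from C1 and ~r from C2.
C1 remainder: {s, p}
C2 remainder: {s}
Union (resolvent): {p, s}
Resolvent has 2 literal(s).

2


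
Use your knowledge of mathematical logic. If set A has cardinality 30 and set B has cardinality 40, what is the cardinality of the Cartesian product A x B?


The Cartesian product A x B contains all ordered pairs (a, b).
|A x B| = |A| * |B| = 30 * 40 = 1200

1200


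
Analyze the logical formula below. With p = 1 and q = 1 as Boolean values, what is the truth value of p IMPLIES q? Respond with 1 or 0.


p = 1, q = 1
Operation: p IMPLIES q
Evaluate: 1 IMPLIES 1 = 1

1


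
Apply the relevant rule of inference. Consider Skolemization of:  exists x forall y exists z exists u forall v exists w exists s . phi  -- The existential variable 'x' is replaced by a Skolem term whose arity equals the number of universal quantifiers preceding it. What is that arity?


Quantifier prefix: exists x forall y exists z exists u forall v exists w exists s
'x' is existentially quantified at position 1.
No universal quantifiers precede it.
Skolem function arity = 0 (a Skolem constant)

0


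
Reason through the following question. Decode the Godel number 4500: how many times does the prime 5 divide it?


Factorize 4500 by dividing by 5 repeatedly.
Division steps: 5 divides 4500 exactly 3 time(s).
Exponent of 5 = 3

3


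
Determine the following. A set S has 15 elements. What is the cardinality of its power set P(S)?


The power set of a set with n elements has 2^n elements.
|P(S)| = 2^15 = 32768

32768


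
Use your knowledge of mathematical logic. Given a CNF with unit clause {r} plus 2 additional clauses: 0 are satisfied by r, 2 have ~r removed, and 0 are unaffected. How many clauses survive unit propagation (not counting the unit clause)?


Satisfied (removed): 0
Shortened (remain): 2
Unchanged (remain): 0
Remaining = 2 + 0 = 2

2


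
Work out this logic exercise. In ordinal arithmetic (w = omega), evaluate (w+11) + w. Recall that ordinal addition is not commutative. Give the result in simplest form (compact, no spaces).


Compute (w+11) + w.
Ordinal + is associative but NOT commutative; for finite n>0, n + w = w but w + n stays w+n.
(w+11) + w = w + (11+w) = w + w = w*2 (the finite tail 11 is absorbed by the right w).
Result = w*2

w*2


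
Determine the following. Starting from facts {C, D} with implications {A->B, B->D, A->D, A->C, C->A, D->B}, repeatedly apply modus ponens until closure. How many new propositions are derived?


Initial facts: {C, D}
Apply modus ponens to closure:
  C and C->A  =>  A
  D and D->B  =>  B
Final known: {A, B, C, D}
New propositions: {A, B}
Count = 2

2


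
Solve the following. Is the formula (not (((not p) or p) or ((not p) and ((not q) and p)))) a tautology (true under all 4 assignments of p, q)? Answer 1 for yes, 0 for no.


Check all 4 assignments:
p=0, q=0: 0
p=0, q=1: 0
p=1, q=0: 0
p=1, q=1: 0
Satisfying count = 0/4.
Tautology iff count = 4: no.

0


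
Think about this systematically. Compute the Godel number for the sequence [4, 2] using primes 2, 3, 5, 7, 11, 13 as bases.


Encode each element as an exponent of the corresponding prime:
  2^4 = 16
  3^2 = 9
Product = 16 * 9 = 144

144


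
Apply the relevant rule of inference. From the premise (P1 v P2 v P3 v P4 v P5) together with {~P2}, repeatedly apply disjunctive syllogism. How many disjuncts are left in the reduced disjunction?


Original disjuncts (5): P1, P2, P3, P4, P5
Negated (eliminate): ~P2
Remaining disjuncts: P1, P3, P4, P5
Count = 5 - 1 = 4

4


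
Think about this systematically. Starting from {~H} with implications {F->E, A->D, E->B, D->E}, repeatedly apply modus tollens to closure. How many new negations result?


Initial negated facts: {~H}
Apply modus tollens to closure:
  (no implication fires)
Final negated: {~H}
New negations: {(none)}
Count = 0

0


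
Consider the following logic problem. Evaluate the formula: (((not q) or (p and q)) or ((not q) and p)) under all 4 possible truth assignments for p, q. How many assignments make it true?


Check all 4 assignments:
p=0, q=0: 1
p=0, q=1: 0
p=1, q=0: 1
p=1, q=1: 1
Count of True = 3

3


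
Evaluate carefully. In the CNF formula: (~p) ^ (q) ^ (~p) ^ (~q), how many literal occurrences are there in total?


Counting literals in each clause:
Clause 1: 1 literal(s)
Clause 2: 1 literal(s)
Clause 3: 1 literal(s)
Clause 4: 1 literal(s)
Total = 4

4


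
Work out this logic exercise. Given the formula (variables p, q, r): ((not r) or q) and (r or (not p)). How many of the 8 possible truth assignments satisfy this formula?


Evaluate all 8 assignments for p, q, r:
p=0, q=0, r=0: 1
p=0, q=0, r=1: 0
p=0, q=1, r=0: 1
p=0, q=1, r=1: 1
p=1, q=0, r=0: 0
p=1, q=0, r=1: 0
p=1, q=1, r=0: 0
p=1, q=1, r=1: 1
Satisfying count = 4

4


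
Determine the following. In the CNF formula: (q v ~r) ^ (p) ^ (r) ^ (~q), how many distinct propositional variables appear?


Identify each variable that appears in the formula.
Variables found: p, q, r
Count = 3

3


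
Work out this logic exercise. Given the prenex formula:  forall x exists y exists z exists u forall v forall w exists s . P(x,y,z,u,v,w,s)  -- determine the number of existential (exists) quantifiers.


Quantifier prefix: forall x exists y exists z exists u forall v forall w exists s
Mark each quantifier type:
  U E E E U U E
Universal count = 3, Existential count = 4
Asked for existential (exists) quantifiers: 4

4


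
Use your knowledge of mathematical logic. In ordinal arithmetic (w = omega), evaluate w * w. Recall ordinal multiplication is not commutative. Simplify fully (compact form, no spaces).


Compute w * w.
Ordinal * is associative and left-distributive over +, but NOT commutative; for finite n>1, n*w = w but w*n stays w*n.
w * w = w^2 by definition.
Result = w^2

w^2


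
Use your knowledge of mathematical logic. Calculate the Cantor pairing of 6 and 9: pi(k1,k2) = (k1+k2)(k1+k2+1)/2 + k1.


k1 + k2 = 15
(k1+k2)(k1+k2+1)/2 = 15 * 16 / 2 = 120
pi = 120 + 6 = 126

126


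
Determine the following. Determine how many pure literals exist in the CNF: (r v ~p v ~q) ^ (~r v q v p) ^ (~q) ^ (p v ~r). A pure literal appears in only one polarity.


Check each variable for pure literal status:
p: mixed (not pure)
q: mixed (not pure)
r: mixed (not pure)
Pure literal count = 0

0


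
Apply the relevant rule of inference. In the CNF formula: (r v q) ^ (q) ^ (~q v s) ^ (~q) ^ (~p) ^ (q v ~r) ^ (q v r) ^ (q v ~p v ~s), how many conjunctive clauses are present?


A CNF formula is a conjunction of clauses.
Clauses are separated by ^.
Counting the conjuncts: 8 clauses.

8


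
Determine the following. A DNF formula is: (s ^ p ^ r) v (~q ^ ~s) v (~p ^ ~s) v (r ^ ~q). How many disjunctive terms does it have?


A DNF formula is a disjunction of terms (conjunctions).
Terms are separated by v.
Counting the disjuncts: 4 terms.

4


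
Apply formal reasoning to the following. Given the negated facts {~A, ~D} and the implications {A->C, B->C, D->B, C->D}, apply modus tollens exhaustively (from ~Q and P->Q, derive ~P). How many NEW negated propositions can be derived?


Initial negated facts: {~A, ~D}
Apply modus tollens to closure:
  ~D and C->D  =>  ~C
  ~C and B->C  =>  ~B
Final negated: {~A, ~B, ~C, ~D}
New negations: {~B, ~C}
Count = 2

2


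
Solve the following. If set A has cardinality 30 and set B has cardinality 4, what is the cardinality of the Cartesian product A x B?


The Cartesian product A x B contains all ordered pairs (a, b).
|A x B| = |A| * |B| = 30 * 4 = 120

120


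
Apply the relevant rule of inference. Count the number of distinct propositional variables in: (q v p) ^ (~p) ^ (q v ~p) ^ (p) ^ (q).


Identify each variable that appears in the formula.
Variables found: p, q
Count = 2

2


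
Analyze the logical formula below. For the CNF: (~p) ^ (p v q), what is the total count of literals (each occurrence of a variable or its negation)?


Counting literals in each clause:
Clause 1: 1 literal(s)
Clause 2: 2 literal(s)
Total = 3

3


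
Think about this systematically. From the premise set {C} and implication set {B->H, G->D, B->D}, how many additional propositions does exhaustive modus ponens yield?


Initial facts: {C}
Apply modus ponens to closure:
  (no implication fires)
Final known: {C}
New propositions: {(none)}
Count = 0

0


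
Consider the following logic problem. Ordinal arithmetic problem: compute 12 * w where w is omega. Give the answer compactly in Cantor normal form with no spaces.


Compute 12 * w.
Ordinal * is associative and left-distributive over +, but NOT commutative; for finite n>1, n*w = w but w*n stays w*n.
For finite n>0, n * w = sup{n*k : k<w} = w. So 12 * w = w.
Result = w

w


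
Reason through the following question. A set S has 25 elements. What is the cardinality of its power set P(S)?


The power set of a set with n elements has 2^n elements.
|P(S)| = 2^25 = 33554432

33554432


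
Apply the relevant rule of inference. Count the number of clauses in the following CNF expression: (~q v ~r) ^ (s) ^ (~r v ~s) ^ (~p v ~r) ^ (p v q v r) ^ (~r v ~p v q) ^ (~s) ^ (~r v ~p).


A CNF formula is a conjunction of clauses.
Clauses are separated by ^.
Counting the conjuncts: 8 clauses.

8


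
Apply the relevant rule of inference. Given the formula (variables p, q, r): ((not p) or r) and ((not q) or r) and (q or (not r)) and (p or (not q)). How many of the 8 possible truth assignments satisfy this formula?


Evaluate all 8 assignments for p, q, r:
p=0, q=0, r=0: 1
p=0, q=0, r=1: 0
p=0, q=1, r=0: 0
p=0, q=1, r=1: 0
p=1, q=0, r=0: 0
p=1, q=0, r=1: 0
p=1, q=1, r=0: 0
p=1, q=1, r=1: 1
Satisfying count = 2

2


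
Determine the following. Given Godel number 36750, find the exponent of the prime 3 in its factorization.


Factorize 36750 by dividing by 3 repeatedly.
Division steps: 3 divides 36750 exactly 1 time(s).
Exponent of 3 = 1

1


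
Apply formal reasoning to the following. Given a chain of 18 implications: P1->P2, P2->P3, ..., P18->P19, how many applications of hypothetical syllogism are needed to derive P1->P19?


With 18 implications in a chain connecting 19 propositions:
P1->P2, P2->P3, ..., P18->P19
Steps needed = (number of implications) - 1 = 18 - 1 = 17

17


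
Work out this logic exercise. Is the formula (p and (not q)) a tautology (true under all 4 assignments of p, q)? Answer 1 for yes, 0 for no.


Check all 4 assignments:
p=0, q=0: 0
p=0, q=1: 0
p=1, q=0: 1
p=1, q=1: 0
Satisfying count = 1/4.
Tautology iff count = 4: no.

0


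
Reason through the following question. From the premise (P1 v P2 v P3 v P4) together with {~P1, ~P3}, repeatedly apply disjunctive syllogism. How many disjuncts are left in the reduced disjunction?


Original disjuncts (4): P1, P2, P3, P4
Negated (eliminate): ~P1, ~P3
Remaining disjuncts: P2, P4
Count = 4 - 2 = 2

2


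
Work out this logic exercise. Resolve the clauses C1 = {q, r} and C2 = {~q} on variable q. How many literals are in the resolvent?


Remove q from C1 and ~q from C2.
C1 remainder: {r}
C2 remainder: {}
Union (resolvent): {r}
Resolvent has 1 literal(s).

1


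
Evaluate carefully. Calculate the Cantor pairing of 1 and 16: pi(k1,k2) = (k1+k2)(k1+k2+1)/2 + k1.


k1 + k2 = 17
(k1+k2)(k1+k2+1)/2 = 17 * 18 / 2 = 153
pi = 153 + 1 = 154

154


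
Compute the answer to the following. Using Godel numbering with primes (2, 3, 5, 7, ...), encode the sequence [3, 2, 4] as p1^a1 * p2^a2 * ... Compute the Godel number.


Encode each element as an exponent of the corresponding prime:
  2^3 = 8
  3^2 = 9
  5^4 = 625
Product = 8 * 9 * 625 = 45000

45000


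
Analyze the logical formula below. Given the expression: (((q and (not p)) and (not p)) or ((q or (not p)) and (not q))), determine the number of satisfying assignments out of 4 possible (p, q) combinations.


Check all 4 assignments:
p=0, q=0: 1
p=0, q=1: 1
p=1, q=0: 0
p=1, q=1: 0
Count of True = 2

2


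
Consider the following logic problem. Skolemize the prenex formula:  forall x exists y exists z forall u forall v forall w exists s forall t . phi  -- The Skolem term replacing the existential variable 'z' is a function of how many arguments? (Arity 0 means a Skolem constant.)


Quantifier prefix: forall x exists y exists z forall u forall v forall w exists s forall t
'z' is existentially quantified at position 3.
Universal variables preceding it: x
Skolem function arity = 1

1


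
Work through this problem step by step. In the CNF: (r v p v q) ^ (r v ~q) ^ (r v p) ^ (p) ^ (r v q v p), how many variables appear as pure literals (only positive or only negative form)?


Check each variable for pure literal status:
p: pure positive
q: mixed (not pure)
r: pure positive
Pure literal count = 2

2


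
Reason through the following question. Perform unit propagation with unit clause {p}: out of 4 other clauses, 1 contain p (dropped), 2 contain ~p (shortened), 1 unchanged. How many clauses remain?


Satisfied (removed): 1
Shortened (remain): 2
Unchanged (remain): 1
Remaining = 2 + 1 = 3

3


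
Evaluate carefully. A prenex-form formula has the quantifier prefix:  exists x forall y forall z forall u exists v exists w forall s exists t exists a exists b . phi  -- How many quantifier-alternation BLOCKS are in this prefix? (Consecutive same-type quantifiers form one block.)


Quantifier-type sequence: E A A A E E A E E E  (A=forall, E=exists)
Group into maximal same-type runs:
  Ex1 | Ax3 | Ex2 | Ax1 | Ex3
Number of blocks = 5

5


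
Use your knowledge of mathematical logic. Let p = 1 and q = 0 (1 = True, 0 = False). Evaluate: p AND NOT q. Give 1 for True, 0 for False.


p = 1, q = 0
Operation: p AND NOT q
Evaluate: 1 AND NOT 0 = 1

1


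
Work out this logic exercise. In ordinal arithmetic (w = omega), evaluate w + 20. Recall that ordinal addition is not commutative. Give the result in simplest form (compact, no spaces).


Compute w + 20.
Ordinal + is associative but NOT commutative; for finite n>0, n + w = w but w + n stays w+n.
w + 20 is already in normal form (a successor ordinal beyond w).
Result = w+20

w+20


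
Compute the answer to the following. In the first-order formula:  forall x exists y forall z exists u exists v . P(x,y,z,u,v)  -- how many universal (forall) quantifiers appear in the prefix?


Quantifier prefix: forall x exists y forall z exists u exists v
Mark each quantifier type:
  U E U E E
Universal count = 2, Existential count = 3
Asked for universal (forall) quantifiers: 2

2


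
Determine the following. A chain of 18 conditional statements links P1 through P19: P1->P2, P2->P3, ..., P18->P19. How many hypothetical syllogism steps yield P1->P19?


With 18 implications in a chain connecting 19 propositions:
P1->P2, P2->P3, ..., P18->P19
Steps needed = (number of implications) - 1 = 18 - 1 = 17

17


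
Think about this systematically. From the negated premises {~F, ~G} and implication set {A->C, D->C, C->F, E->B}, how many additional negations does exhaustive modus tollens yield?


Initial negated facts: {~F, ~G}
Apply modus tollens to closure:
  ~F and C->F  =>  ~C
  ~C and A->C  =>  ~A
  ~C and D->C  =>  ~D
Final negated: {~A, ~C, ~D, ~F, ~G}
New negations: {~A, ~C, ~D}
Count = 3

3


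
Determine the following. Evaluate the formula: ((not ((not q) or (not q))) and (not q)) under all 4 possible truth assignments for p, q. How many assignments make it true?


Check all 4 assignments:
p=0, q=0: 0
p=0, q=1: 0
p=1, q=0: 0
p=1, q=1: 0
Count of True = 0

0


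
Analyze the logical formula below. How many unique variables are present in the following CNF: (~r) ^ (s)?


Identify each variable that appears in the formula.
Variables found: r, s
Count = 2

2


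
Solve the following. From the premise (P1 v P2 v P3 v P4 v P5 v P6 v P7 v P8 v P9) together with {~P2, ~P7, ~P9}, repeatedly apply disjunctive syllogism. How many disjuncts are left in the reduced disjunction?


Original disjuncts (9): P1, P2, P3, P4, P5, P6, P7, P8, P9
Negated (eliminate): ~P2, ~P7, ~P9
Remaining disjuncts: P1, P3, P4, P5, P6, P8
Count = 9 - 3 = 6

6


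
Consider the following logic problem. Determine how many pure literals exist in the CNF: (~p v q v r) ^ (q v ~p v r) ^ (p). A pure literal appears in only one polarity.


Check each variable for pure literal status:
p: mixed (not pure)
q: pure positive
r: pure positive
Pure literal count = 2

2


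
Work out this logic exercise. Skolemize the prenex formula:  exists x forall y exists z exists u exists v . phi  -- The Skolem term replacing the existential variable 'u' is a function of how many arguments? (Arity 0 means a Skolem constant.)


Quantifier prefix: exists x forall y exists z exists u exists v
'u' is existentially quantified at position 4.
Universal variables preceding it: y
Skolem function arity = 1

1


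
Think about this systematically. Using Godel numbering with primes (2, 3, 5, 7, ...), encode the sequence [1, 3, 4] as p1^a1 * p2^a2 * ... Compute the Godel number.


Encode each element as an exponent of the corresponding prime:
  2^1 = 2
  3^3 = 27
  5^4 = 625
Product = 2 * 27 * 625 = 33750

33750


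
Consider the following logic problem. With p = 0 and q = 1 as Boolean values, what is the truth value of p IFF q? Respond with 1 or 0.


p = 0, q = 1
Operation: p IFF q
Evaluate: 0 IFF 1 = 0

0


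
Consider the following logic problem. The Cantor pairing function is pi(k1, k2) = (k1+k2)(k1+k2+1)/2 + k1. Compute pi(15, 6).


k1 + k2 = 21
(k1+k2)(k1+k2+1)/2 = 21 * 22 / 2 = 231
pi = 231 + 15 = 246

246


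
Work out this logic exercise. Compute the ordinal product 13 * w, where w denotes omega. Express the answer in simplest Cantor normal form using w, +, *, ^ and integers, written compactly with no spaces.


Compute 13 * w.
Ordinal * is associative and left-distributive over +, but NOT commutative; for finite n>1, n*w = w but w*n stays w*n.
For finite n>0, n * w = sup{n*k : k<w} = w. So 13 * w = w.
Result = w

w


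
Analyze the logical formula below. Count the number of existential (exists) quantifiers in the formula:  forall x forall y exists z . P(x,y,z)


Quantifier prefix: forall x forall y exists z
Mark each quantifier type:
  U U E
Universal count = 2, Existential count = 1
Asked for existential (exists) quantifiers: 1

1


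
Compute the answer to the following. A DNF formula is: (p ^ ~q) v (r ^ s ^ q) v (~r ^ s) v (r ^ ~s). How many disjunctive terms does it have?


A DNF formula is a disjunction of terms (conjunctions).
Terms are separated by v.
Counting the disjuncts: 4 terms.

4


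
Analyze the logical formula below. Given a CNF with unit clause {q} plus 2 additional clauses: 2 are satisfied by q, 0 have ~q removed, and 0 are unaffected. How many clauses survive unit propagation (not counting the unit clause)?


Satisfied (removed): 2
Shortened (remain): 0
Unchanged (remain): 0
Remaining = 0 + 0 = 0

0


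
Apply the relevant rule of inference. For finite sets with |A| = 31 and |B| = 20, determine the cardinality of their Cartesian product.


The Cartesian product A x B contains all ordered pairs (a, b).
|A x B| = |A| * |B| = 31 * 20 = 620

620


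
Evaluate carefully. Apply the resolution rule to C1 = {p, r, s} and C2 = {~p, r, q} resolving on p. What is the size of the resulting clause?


Remove p from C1 and ~p from C2.
C1 remainder: {r, s}
C2 remainder: {r, q}
Union (resolvent): {q, r, s}
Resolvent has 3 literal(s).

3


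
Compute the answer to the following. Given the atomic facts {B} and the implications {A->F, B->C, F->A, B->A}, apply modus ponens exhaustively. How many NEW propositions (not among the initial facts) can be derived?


Initial facts: {B}
Apply modus ponens to closure:
  B and B->C  =>  C
  B and B->A  =>  A
  A and A->F  =>  F
Final known: {A, B, C, F}
New propositions: {A, C, F}
Count = 3

3


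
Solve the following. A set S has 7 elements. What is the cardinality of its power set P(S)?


The power set of a set with n elements has 2^n elements.
|P(S)| = 2^7 = 128

128


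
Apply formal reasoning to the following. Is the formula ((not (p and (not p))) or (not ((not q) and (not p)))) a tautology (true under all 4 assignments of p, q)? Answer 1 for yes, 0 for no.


Check all 4 assignments:
p=0, q=0: 1
p=0, q=1: 1
p=1, q=0: 1
p=1, q=1: 1
Satisfying count = 4/4.
Tautology iff count = 4: yes.

1


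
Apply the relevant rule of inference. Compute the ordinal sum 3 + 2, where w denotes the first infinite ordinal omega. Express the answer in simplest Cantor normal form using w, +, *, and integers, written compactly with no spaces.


Compute 3 + 2.
Ordinal + is associative but NOT commutative; for finite n>0, n + w = w but w + n stays w+n.
Both operands finite; ordinal + agrees with natural +: 3 + 2 = 5.
Result = 5

5


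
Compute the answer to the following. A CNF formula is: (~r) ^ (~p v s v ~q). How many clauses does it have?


A CNF formula is a conjunction of clauses.
Clauses are separated by ^.
Counting the conjuncts: 2 clauses.

2


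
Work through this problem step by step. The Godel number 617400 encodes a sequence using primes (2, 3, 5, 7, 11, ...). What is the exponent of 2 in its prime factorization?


Factorize 617400 by dividing by 2 repeatedly.
Division steps: 2 divides 617400 exactly 3 time(s).
Exponent of 2 = 3

3


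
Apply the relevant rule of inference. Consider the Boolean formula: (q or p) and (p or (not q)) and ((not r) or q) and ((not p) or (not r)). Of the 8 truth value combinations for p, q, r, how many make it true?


Evaluate all 8 assignments for p, q, r:
p=0, q=0, r=0: 0
p=0, q=0, r=1: 0
p=0, q=1, r=0: 0
p=0, q=1, r=1: 0
p=1, q=0, r=0: 1
p=1, q=0, r=1: 0
p=1, q=1, r=0: 1
p=1, q=1, r=1: 0
Satisfying count = 2

2


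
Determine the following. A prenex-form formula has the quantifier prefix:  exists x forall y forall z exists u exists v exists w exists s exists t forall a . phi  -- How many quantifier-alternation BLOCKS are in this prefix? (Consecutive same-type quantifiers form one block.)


Quantifier-type sequence: E A A E E E E E A  (A=forall, E=exists)
Group into maximal same-type runs:
  Ex1 | Ax2 | Ex5 | Ax1
Number of blocks = 4

4


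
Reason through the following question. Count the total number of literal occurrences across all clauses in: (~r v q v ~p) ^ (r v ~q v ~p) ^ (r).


Counting literals in each clause:
Clause 1: 3 literal(s)
Clause 2: 3 literal(s)
Clause 3: 1 literal(s)
Total = 7

7


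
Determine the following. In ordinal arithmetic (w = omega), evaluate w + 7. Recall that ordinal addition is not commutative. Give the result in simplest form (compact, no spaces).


Compute w + 7.
Ordinal + is associative but NOT commutative; for finite n>0, n + w = w but w + n stays w+n.
w + 7 is already in normal form (a successor ordinal beyond w).
Result = w+7

w+7


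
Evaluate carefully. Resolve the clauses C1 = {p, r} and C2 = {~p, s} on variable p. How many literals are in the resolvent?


Remove p from C1 and ~p from C2.
C1 remainder: {r}
C2 remainder: {s}
Union (resolvent): {r, s}
Resolvent has 2 literal(s).

2


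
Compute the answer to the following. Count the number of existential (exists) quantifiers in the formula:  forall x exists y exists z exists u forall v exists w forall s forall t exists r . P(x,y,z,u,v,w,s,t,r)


Quantifier prefix: forall x exists y exists z exists u forall v exists w forall s forall t exists r
Mark each quantifier type:
  U E E E U E U U E
Universal count = 4, Existential count = 5
Asked for existential (exists) quantifiers: 5

5


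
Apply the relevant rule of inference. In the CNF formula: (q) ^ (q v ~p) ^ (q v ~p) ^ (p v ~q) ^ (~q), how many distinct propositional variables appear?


Identify each variable that appears in the formula.
Variables found: p, q
Count = 2

2


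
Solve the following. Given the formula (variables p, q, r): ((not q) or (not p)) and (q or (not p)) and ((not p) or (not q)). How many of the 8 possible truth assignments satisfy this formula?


Evaluate all 8 assignments for p, q, r:
p=0, q=0, r=0: 1
p=0, q=0, r=1: 1
p=0, q=1, r=0: 1
p=0, q=1, r=1: 1
p=1, q=0, r=0: 0
p=1, q=0, r=1: 0
p=1, q=1, r=0: 0
p=1, q=1, r=1: 0
Satisfying count = 4

4


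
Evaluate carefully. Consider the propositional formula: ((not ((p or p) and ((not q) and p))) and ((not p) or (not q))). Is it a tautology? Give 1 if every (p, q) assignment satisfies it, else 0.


Check all 4 assignments:
p=0, q=0: 1
p=0, q=1: 1
p=1, q=0: 0
p=1, q=1: 0
Satisfying count = 2/4.
Tautology iff count = 4: no.

0


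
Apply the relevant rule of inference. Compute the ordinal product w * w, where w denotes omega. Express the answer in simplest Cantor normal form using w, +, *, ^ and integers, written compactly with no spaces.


Compute w * w.
Ordinal * is associative and left-distributive over +, but NOT commutative; for finite n>1, n*w = w but w*n stays w*n.
w * w = w^2 by definition.
Result = w^2

w^2


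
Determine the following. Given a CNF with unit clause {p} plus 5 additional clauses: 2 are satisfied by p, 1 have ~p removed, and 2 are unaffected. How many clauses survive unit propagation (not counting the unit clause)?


Satisfied (removed): 2
Shortened (remain): 1
Unchanged (remain): 2
Remaining = 1 + 2 = 3

3


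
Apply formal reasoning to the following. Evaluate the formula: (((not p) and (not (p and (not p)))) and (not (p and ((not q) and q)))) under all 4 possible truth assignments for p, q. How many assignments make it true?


Check all 4 assignments:
p=0, q=0: 1
p=0, q=1: 1
p=1, q=0: 0
p=1, q=1: 0
Count of True = 2

2


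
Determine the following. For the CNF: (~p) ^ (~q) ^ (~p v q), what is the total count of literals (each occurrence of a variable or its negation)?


Counting literals in each clause:
Clause 1: 1 literal(s)
Clause 2: 1 literal(s)
Clause 3: 2 literal(s)
Total = 4

4


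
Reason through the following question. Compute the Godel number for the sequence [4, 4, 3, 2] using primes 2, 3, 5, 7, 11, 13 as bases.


Encode each element as an exponent of the corresponding prime:
  2^4 = 16
  3^4 = 81
  5^3 = 125
  7^2 = 49
Product = 16 * 81 * 125 * 49 = 7938000

7938000


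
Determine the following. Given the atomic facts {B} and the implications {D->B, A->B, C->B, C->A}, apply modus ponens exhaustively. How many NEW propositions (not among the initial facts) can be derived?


Initial facts: {B}
Apply modus ponens to closure:
  (no implication fires)
Final known: {B}
New propositions: {(none)}
Count = 0

0


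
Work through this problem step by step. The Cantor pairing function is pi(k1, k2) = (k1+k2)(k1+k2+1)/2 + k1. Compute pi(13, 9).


k1 + k2 = 22
(k1+k2)(k1+k2+1)/2 = 22 * 23 / 2 = 253
pi = 253 + 13 = 266

266


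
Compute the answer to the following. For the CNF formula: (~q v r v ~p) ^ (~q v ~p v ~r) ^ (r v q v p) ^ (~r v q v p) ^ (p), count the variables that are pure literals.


Check each variable for pure literal status:
p: mixed (not pure)
q: mixed (not pure)
r: mixed (not pure)
Pure literal count = 0

0


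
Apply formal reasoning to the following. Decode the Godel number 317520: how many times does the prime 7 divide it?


Factorize 317520 by dividing by 7 repeatedly.
Division steps: 7 divides 317520 exactly 2 time(s).
Exponent of 7 = 2

2


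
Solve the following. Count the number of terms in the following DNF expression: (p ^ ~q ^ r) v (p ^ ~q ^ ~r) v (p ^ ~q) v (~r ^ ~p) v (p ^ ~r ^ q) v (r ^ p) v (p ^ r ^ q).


A DNF formula is a disjunction of terms (conjunctions).
Terms are separated by v.
Counting the disjuncts: 7 terms.

7


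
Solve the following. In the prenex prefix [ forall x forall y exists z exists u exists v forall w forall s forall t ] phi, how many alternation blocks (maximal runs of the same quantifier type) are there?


Quantifier-type sequence: A A E E E A A A  (A=forall, E=exists)
Group into maximal same-type runs:
  Ax2 | Ex3 | Ax3
Number of blocks = 3

3


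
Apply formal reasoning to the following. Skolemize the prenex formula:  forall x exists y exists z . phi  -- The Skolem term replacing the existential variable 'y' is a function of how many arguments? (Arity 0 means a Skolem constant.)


Quantifier prefix: forall x exists y exists z
'y' is existentially quantified at position 2.
Universal variables preceding it: x
Skolem function arity = 1

1


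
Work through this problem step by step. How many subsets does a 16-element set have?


The power set of a set with n elements has 2^n elements.
|P(S)| = 2^16 = 65536

65536


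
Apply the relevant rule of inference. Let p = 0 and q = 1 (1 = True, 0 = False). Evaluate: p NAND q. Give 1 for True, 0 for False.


p = 0, q = 1
Operation: p NAND q
Evaluate: 0 NAND 1 = 1

1


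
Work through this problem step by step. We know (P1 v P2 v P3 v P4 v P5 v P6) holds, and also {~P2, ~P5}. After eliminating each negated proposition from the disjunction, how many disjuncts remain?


Original disjuncts (6): P1, P2, P3, P4, P5, P6
Negated (eliminate): ~P2, ~P5
Remaining disjuncts: P1, P3, P4, P6
Count = 6 - 2 = 4

4


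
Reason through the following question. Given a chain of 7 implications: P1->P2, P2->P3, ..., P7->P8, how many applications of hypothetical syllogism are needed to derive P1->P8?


With 7 implications in a chain connecting 8 propositions:
P1->P2, P2->P3, ..., P7->P8
Steps needed = (number of implications) - 1 = 7 - 1 = 6

6


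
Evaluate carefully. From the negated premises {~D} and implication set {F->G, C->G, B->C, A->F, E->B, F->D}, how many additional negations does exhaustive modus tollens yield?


Initial negated facts: {~D}
Apply modus tollens to closure:
  ~D and F->D  =>  ~F
  ~F and A->F  =>  ~A
Final negated: {~A, ~D, ~F}
New negations: {~A, ~F}
Count = 2

2


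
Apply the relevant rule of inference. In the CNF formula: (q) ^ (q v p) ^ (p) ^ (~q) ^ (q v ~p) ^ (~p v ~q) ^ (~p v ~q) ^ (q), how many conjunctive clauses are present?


A CNF formula is a conjunction of clauses.
Clauses are separated by ^.
Counting the conjuncts: 8 clauses.

8


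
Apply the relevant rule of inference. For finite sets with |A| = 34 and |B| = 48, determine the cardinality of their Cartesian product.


The Cartesian product A x B contains all ordered pairs (a, b).
|A x B| = |A| * |B| = 34 * 48 = 1632

1632


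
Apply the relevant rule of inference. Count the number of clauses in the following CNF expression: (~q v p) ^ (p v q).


A CNF formula is a conjunction of clauses.
Clauses are separated by ^.
Counting the conjuncts: 2 clauses.

2


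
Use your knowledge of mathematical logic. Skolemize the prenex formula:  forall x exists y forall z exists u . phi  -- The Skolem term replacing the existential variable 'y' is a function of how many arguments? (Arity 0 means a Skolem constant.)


Quantifier prefix: forall x exists y forall z exists u
'y' is existentially quantified at position 2.
Universal variables preceding it: x
Skolem function arity = 1

1


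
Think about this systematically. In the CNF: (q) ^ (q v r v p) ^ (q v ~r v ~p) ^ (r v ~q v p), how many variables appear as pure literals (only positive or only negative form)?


Check each variable for pure literal status:
p: mixed (not pure)
q: mixed (not pure)
r: mixed (not pure)
Pure literal count = 0

0


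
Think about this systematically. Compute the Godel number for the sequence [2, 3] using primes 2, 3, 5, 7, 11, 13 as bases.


Encode each element as an exponent of the corresponding prime:
  2^2 = 4
  3^3 = 27
Product = 4 * 27 = 108

108


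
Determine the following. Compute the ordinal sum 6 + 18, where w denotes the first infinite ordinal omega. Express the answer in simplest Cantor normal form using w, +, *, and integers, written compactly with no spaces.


Compute 6 + 18.
Ordinal + is associative but NOT commutative; for finite n>0, n + w = w but w + n stays w+n.
Both operands finite; ordinal + agrees with natural +: 6 + 18 = 24.
Result = 24

24


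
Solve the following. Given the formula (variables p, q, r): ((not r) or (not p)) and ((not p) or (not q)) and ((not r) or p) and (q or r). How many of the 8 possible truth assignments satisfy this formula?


Evaluate all 8 assignments for p, q, r:
p=0, q=0, r=0: 0
p=0, q=0, r=1: 0
p=0, q=1, r=0: 1
p=0, q=1, r=1: 0
p=1, q=0, r=0: 0
p=1, q=0, r=1: 0
p=1, q=1, r=0: 0
p=1, q=1, r=1: 0
Satisfying count = 1

1


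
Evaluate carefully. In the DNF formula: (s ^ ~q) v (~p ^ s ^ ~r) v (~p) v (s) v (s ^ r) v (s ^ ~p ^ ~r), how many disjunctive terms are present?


A DNF formula is a disjunction of terms (conjunctions).
Terms are separated by v.
Counting the disjuncts: 6 terms.

6


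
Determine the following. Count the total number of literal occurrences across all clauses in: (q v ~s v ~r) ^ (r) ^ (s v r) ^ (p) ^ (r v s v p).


Counting literals in each clause:
Clause 1: 3 literal(s)
Clause 2: 1 literal(s)
Clause 3: 2 literal(s)
Clause 4: 1 literal(s)
Clause 5: 3 literal(s)
Total = 10

10
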